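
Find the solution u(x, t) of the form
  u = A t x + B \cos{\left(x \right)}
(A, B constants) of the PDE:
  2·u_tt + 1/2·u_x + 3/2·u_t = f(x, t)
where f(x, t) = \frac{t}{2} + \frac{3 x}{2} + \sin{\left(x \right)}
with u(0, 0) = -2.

Answer: u(x, t) = t x - 2 \cos{\left(x \right)}

Derivation:
Substitute the ansatz u = A t x + B \cos{\left(x \right)} into the left-hand side.
Derivatives of the ansatz:
  u_tt = 0
  u_x = A t - B \sin{\left(x \right)}
  u_t = A x
Term by term:
  2·u_tt = 0
  1/2·u_x = \frac{A t}{2} - \frac{B \sin{\left(x \right)}}{2}
  3/2·u_t = \frac{3 A x}{2}
So the left-hand side equals
  \frac{A t}{2} + \frac{3 A x}{2} - \frac{B \sin{\left(x \right)}}{2}
This must equal f(x, t) = \frac{t}{2} + \frac{3 x}{2} + \sin{\left(x \right)} identically.
Matching coefficients of the independent functions:
  [t]:  \frac{A}{2} = \frac{1}{2}
  [x]:  \frac{3 A}{2} = \frac{3}{2}
  [\sin{\left(x \right)}]:  - \frac{B}{2} = 1
Solving: A = 1, B = -2.
Check against the point condition:
  u(0, 0) = -2  ⟹  B = -2  ✓
Hence u(x, t) = t x - 2 \cos{\left(x \right)}.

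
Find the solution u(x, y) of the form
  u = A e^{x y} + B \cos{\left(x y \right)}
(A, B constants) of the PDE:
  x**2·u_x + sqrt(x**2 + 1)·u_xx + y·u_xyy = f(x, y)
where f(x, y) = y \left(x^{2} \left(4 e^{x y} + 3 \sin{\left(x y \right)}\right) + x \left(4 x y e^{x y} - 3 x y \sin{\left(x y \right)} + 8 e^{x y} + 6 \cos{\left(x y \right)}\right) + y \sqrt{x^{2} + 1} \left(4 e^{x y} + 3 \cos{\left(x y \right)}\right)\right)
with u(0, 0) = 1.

Substitute the ansatz u = A e^{x y} + B \cos{\left(x y \right)} into the left-hand side.
Derivatives of the ansatz:
  u_x = A y e^{x y} - B y \sin{\left(x y \right)}
  u_xx = A y^{2} e^{x y} - B y^{2} \cos{\left(x y \right)}
  u_xyy = A x^{2} y e^{x y} + 2 A x e^{x y} + B x^{2} y \sin{\left(x y \right)} - 2 B x \cos{\left(x y \right)}
Term by term:
  x**2·u_x = A x^{2} y e^{x y} - B x^{2} y \sin{\left(x y \right)}
  sqrt(x**2 + 1)·u_xx = A y^{2} \sqrt{x^{2} + 1} e^{x y} - B y^{2} \sqrt{x^{2} + 1} \cos{\left(x y \right)}
  y·u_xyy = A x^{2} y^{2} e^{x y} + 2 A x y e^{x y} + B x^{2} y^{2} \sin{\left(x y \right)} - 2 B x y \cos{\left(x y \right)}
So the left-hand side equals
  A x^{2} y^{2} e^{x y} + A x^{2} y e^{x y} + 2 A x y e^{x y} + A y^{2} \sqrt{x^{2} + 1} e^{x y} + B x^{2} y^{2} \sin{\left(x y \right)} - B x^{2} y \sin{\left(x y \right)} - 2 B x y \cos{\left(x y \right)} - B y^{2} \sqrt{x^{2} + 1} \cos{\left(x y \right)}
This must equal f(x, y) identically; expanded, f = 4 x^{2} y^{2} e^{x y} - 3 x^{2} y^{2} \sin{\left(x y \right)} + 4 x^{2} y e^{x y} + 3 x^{2} y \sin{\left(x y \right)} + 8 x y e^{x y} + 6 x y \cos{\left(x y \right)} + 4 y^{2} \sqrt{x^{2} + 1} e^{x y} + 3 y^{2} \sqrt{x^{2} + 1} \cos{\left(x y \right)}.
Matching coefficients of the independent functions:
  [x y e^{x y}]:  2 A = 8
  [x y \cos{\left(x y \right)}]:  - 2 B = 6
  [x^{2} y e^{x y}, x^{2} y^{2} e^{x y}, y^{2} \sqrt{x^{2} + 1} e^{x y}]:  A = 4
  [x^{2} y \sin{\left(x y \right)}, y^{2} \sqrt{x^{2} + 1} \cos{\left(x y \right)}]:  - B = 3
  [x^{2} y^{2} \sin{\left(x y \right)}]:  B = -3
Solving: A = 4, B = -3.
Check against the point condition:
  u(0, 0) = 1  ⟹  A + B = 1  ✓
Hence u(x, y) = 4 e^{x y} - 3 \cos{\left(x y \right)}.

Answer: u(x, y) = 4 e^{x y} - 3 \cos{\left(x y \right)}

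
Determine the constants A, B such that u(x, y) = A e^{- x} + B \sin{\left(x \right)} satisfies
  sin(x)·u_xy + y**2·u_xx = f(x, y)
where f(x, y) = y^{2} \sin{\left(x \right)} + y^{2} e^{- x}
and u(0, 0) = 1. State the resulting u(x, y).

Substitute the ansatz u = A e^{- x} + B \sin{\left(x \right)} into the left-hand side.
Derivatives of the ansatz:
  u_xy = 0
  u_xx = A e^{- x} - B \sin{\left(x \right)}
Term by term:
  sin(x)·u_xy = 0
  y**2·u_xx = A y^{2} e^{- x} - B y^{2} \sin{\left(x \right)}
So the left-hand side equals
  A y^{2} e^{- x} - B y^{2} \sin{\left(x \right)}
This must equal f(x, y) = y^{2} \sin{\left(x \right)} + y^{2} e^{- x} identically.
Matching coefficients of the independent functions:
  [y^{2} e^{- x}]:  A = 1
  [y^{2} \sin{\left(x \right)}]:  - B = 1
Solving: A = 1, B = -1.
Check against the point condition:
  u(0, 0) = 1  ⟹  A = 1  ✓
Hence u(x, y) = - \sin{\left(x \right)} + e^{- x}.

Answer: u(x, y) = - \sin{\left(x \right)} + e^{- x}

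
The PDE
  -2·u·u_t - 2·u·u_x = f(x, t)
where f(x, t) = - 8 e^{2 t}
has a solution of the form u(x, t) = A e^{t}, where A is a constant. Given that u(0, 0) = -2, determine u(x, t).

Substitute the ansatz u = A e^{t} into the left-hand side.
Derivatives of the ansatz:
  u_t = A e^{t}
  u_x = 0
Term by term:
  -2·u·u_t = - 2 A^{2} e^{2 t}
  -2·u·u_x = 0
So the left-hand side equals
  - 2 A^{2} e^{2 t}
This must equal f(x, t) = - 8 e^{2 t} identically.
Matching coefficients of the independent functions:
  [e^{2 t}]:  - 2 A^{2} = -8
These equations allow (A) = (-2) or (2).
Impose the point condition(s):
  u(0, 0) = -2  ⟹  A = -2
Only A = -2 satisfies everything.
Hence u(x, t) = - 2 e^{t}.

Answer: u(x, t) = - 2 e^{t}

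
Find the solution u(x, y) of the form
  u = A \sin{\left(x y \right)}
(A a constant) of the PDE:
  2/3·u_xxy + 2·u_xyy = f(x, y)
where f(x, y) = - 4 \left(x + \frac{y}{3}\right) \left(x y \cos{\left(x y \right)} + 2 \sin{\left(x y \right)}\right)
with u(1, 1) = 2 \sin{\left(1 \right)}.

Substitute the ansatz u = A \sin{\left(x y \right)} into the left-hand side.
Derivatives of the ansatz:
  u_xxy = - A x y^{2} \cos{\left(x y \right)} - 2 A y \sin{\left(x y \right)}
  u_xyy = - A x^{2} y \cos{\left(x y \right)} - 2 A x \sin{\left(x y \right)}
Term by term:
  2/3·u_xxy = - \frac{2 A x y^{2} \cos{\left(x y \right)}}{3} - \frac{4 A y \sin{\left(x y \right)}}{3}
  2·u_xyy = - 2 A x^{2} y \cos{\left(x y \right)} - 4 A x \sin{\left(x y \right)}
So the left-hand side equals
  - 2 A x^{2} y \cos{\left(x y \right)} - \frac{2 A x y^{2} \cos{\left(x y \right)}}{3} - 4 A x \sin{\left(x y \right)} - \frac{4 A y \sin{\left(x y \right)}}{3}
This must equal f(x, y) identically; expanded, f = - 4 x^{2} y \cos{\left(x y \right)} - \frac{4 x y^{2} \cos{\left(x y \right)}}{3} - 8 x \sin{\left(x y \right)} - \frac{8 y \sin{\left(x y \right)}}{3}.
Matching coefficients of the independent functions:
  [x \sin{\left(x y \right)}]:  - 4 A = -8
  [y \sin{\left(x y \right)}]:  - \frac{4 A}{3} = - \frac{8}{3}
  [x y^{2} \cos{\left(x y \right)}]:  - \frac{2 A}{3} = - \frac{4}{3}
  [x^{2} y \cos{\left(x y \right)}]:  - 2 A = -4
Solving: A = 2.
Check against the point condition:
  u(1, 1) = 2 \sin{\left(1 \right)}  ⟹  A \sin{\left(1 \right)} = 2 \sin{\left(1 \right)}  ✓
Hence u(x, y) = 2 \sin{\left(x y \right)}.

Answer: u(x, y) = 2 \sin{\left(x y \right)}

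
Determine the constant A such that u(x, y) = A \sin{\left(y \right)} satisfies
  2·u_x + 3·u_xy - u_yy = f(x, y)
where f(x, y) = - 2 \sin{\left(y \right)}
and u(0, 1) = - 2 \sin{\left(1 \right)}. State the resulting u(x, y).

Answer: u(x, y) = - 2 \sin{\left(y \right)}

Derivation:
Substitute the ansatz u = A \sin{\left(y \right)} into the left-hand side.
Derivatives of the ansatz:
  u_x = 0
  u_xy = 0
  u_yy = - A \sin{\left(y \right)}
Term by term:
  2·u_x = 0
  3·u_xy = 0
  -u_yy = A \sin{\left(y \right)}
So the left-hand side equals
  A \sin{\left(y \right)}
This must equal f(x, y) = - 2 \sin{\left(y \right)} identically.
Matching coefficients of the independent functions:
  [\sin{\left(y \right)}]:  A = -2
Solving: A = -2.
Check against the point condition:
  u(0, 1) = - 2 \sin{\left(1 \right)}  ⟹  A \sin{\left(1 \right)} = - 2 \sin{\left(1 \right)}  ✓
Hence u(x, y) = - 2 \sin{\left(y \right)}.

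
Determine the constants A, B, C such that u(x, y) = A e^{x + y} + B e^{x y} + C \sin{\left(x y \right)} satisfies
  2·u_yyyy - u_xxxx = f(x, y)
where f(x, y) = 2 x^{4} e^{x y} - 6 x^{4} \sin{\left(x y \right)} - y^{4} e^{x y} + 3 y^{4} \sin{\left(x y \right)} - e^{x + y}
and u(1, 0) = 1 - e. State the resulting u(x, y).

Substitute the ansatz u = A e^{x + y} + B e^{x y} + C \sin{\left(x y \right)} into the left-hand side.
Derivatives of the ansatz:
  u_yyyy = A e^{x} e^{y} + B x^{4} e^{x y} + C x^{4} \sin{\left(x y \right)}
  u_xxxx = A e^{x} e^{y} + B y^{4} e^{x y} + C y^{4} \sin{\left(x y \right)}
Term by term:
  2·u_yyyy = 2 A e^{x} e^{y} + 2 B x^{4} e^{x y} + 2 C x^{4} \sin{\left(x y \right)}
  -u_xxxx = - A e^{x} e^{y} - B y^{4} e^{x y} - C y^{4} \sin{\left(x y \right)}
So the left-hand side equals
  A e^{x} e^{y} + 2 B x^{4} e^{x y} - B y^{4} e^{x y} + 2 C x^{4} \sin{\left(x y \right)} - C y^{4} \sin{\left(x y \right)}
This must equal f(x, y) identically; expanded, f = 2 x^{4} e^{x y} - 6 x^{4} \sin{\left(x y \right)} - y^{4} e^{x y} + 3 y^{4} \sin{\left(x y \right)} - e^{x} e^{y}.
Matching coefficients of the independent functions:
  [x^{4} e^{x y}]:  2 B = 2
  [x^{4} \sin{\left(x y \right)}]:  2 C = -6
  [y^{4} e^{x y}]:  - B = -1
  [y^{4} \sin{\left(x y \right)}]:  - C = 3
  [e^{x} e^{y}]:  A = -1
Solving: A = -1, B = 1, C = -3.
Check against the point condition:
  u(1, 0) = 1 - e  ⟹  e A + B = 1 - e  ✓
Hence u(x, y) = e^{x y} - e^{x + y} - 3 \sin{\left(x y \right)}.

Answer: u(x, y) = e^{x y} - e^{x + y} - 3 \sin{\left(x y \right)}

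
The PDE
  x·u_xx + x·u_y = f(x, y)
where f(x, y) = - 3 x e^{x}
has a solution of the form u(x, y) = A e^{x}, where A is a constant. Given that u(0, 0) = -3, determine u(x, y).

Answer: u(x, y) = - 3 e^{x}

Derivation:
Substitute the ansatz u = A e^{x} into the left-hand side.
Derivatives of the ansatz:
  u_xx = A e^{x}
  u_y = 0
Term by term:
  x·u_xx = A x e^{x}
  x·u_y = 0
So the left-hand side equals
  A x e^{x}
This must equal f(x, y) = - 3 x e^{x} identically.
Matching coefficients of the independent functions:
  [x e^{x}]:  A = -3
Solving: A = -3.
Check against the point condition:
  u(0, 0) = -3  ⟹  A = -3  ✓
Hence u(x, y) = - 3 e^{x}.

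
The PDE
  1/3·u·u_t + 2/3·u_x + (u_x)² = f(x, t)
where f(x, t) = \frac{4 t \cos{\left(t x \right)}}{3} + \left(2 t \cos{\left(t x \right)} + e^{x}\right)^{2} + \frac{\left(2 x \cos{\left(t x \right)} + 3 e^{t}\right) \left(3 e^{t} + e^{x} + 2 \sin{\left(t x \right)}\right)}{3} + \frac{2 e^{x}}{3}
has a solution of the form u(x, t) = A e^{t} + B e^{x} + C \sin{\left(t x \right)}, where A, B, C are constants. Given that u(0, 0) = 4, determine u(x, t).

Substitute the ansatz u = A e^{t} + B e^{x} + C \sin{\left(t x \right)} into the left-hand side.
Derivatives of the ansatz:
  u_t = A e^{t} + C x \cos{\left(t x \right)}
  u_x = B e^{x} + C t \cos{\left(t x \right)}
Term by term:
  1/3·u·u_t = \frac{A^{2} e^{2 t}}{3} + \frac{A B e^{t} e^{x}}{3} + \frac{A C x e^{t} \cos{\left(t x \right)}}{3} + \frac{A C e^{t} \sin{\left(t x \right)}}{3} + \frac{B C x e^{x} \cos{\left(t x \right)}}{3} + \frac{C^{2} x \sin{\left(t x \right)} \cos{\left(t x \right)}}{3}
  2/3·u_x = \frac{2 B e^{x}}{3} + \frac{2 C t \cos{\left(t x \right)}}{3}
  (u_x)² = B^{2} e^{2 x} + 2 B C t e^{x} \cos{\left(t x \right)} + C^{2} t^{2} \cos^{2}{\left(t x \right)}
So the left-hand side equals
  \frac{A^{2} e^{2 t}}{3} + \frac{A B e^{t} e^{x}}{3} + \frac{A C x e^{t} \cos{\left(t x \right)}}{3} + \frac{A C e^{t} \sin{\left(t x \right)}}{3} + B^{2} e^{2 x} + 2 B C t e^{x} \cos{\left(t x \right)} + \frac{B C x e^{x} \cos{\left(t x \right)}}{3} + \frac{2 B e^{x}}{3} + C^{2} t^{2} \cos^{2}{\left(t x \right)} + \frac{C^{2} x \sin{\left(t x \right)} \cos{\left(t x \right)}}{3} + \frac{2 C t \cos{\left(t x \right)}}{3}
This must equal f(x, t) identically; expanded, f = 4 t^{2} \cos^{2}{\left(t x \right)} + 4 t e^{x} \cos{\left(t x \right)} + \frac{4 t \cos{\left(t x \right)}}{3} + 2 x e^{t} \cos{\left(t x \right)} + \frac{2 x e^{x} \cos{\left(t x \right)}}{3} + \frac{4 x \sin{\left(t x \right)} \cos{\left(t x \right)}}{3} + 3 e^{2 t} + e^{t} e^{x} + 2 e^{t} \sin{\left(t x \right)} + e^{2 x} + \frac{2 e^{x}}{3}.
Matching coefficients of the independent functions:
  [t \cos{\left(t x \right)}]:  \frac{2 C}{3} = \frac{4}{3}
  [t^{2} \cos^{2}{\left(t x \right)}]:  C^{2} = 4
  [e^{t} e^{x}]:  \frac{A B}{3} = 1
  [e^{t} \sin{\left(t x \right)}, x e^{t} \cos{\left(t x \right)}]:  \frac{A C}{3} = 2
  [t e^{x} \cos{\left(t x \right)}]:  2 B C = 4
  [x e^{x} \cos{\left(t x \right)}]:  \frac{B C}{3} = \frac{2}{3}
  [x \sin{\left(t x \right)} \cos{\left(t x \right)}]:  \frac{C^{2}}{3} = \frac{4}{3}
  [e^{2 t}]:  \frac{A^{2}}{3} = 3
  [e^{x}]:  \frac{2 B}{3} = \frac{2}{3}
  [e^{2 x}]:  B^{2} = 1
Solving: A = 3, B = 1, C = 2.
Check against the point condition:
  u(0, 0) = 4  ⟹  A + B = 4  ✓
Hence u(x, t) = 3 e^{t} + e^{x} + 2 \sin{\left(t x \right)}.

Answer: u(x, t) = 3 e^{t} + e^{x} + 2 \sin{\left(t x \right)}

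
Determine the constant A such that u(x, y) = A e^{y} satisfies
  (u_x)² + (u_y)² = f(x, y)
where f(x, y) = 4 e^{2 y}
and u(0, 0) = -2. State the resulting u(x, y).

Substitute the ansatz u = A e^{y} into the left-hand side.
Derivatives of the ansatz:
  u_x = 0
  u_y = A e^{y}
Term by term:
  (u_x)² = 0
  (u_y)² = A^{2} e^{2 y}
So the left-hand side equals
  A^{2} e^{2 y}
This must equal f(x, y) = 4 e^{2 y} identically.
Matching coefficients of the independent functions:
  [e^{2 y}]:  A^{2} = 4
These equations allow (A) = (-2) or (2).
Impose the point condition(s):
  u(0, 0) = -2  ⟹  A = -2
Only A = -2 satisfies everything.
Hence u(x, y) = - 2 e^{y}.

Answer: u(x, y) = - 2 e^{y}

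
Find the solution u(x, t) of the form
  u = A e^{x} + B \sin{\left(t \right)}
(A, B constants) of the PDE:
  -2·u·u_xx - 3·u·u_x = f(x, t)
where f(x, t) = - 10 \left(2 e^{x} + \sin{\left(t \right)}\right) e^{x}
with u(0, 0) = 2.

Answer: u(x, t) = 2 e^{x} + \sin{\left(t \right)}

Derivation:
Substitute the ansatz u = A e^{x} + B \sin{\left(t \right)} into the left-hand side.
Derivatives of the ansatz:
  u_xx = A e^{x}
  u_x = A e^{x}
Term by term:
  -2·u·u_xx = - 2 A^{2} e^{2 x} - 2 A B e^{x} \sin{\left(t \right)}
  -3·u·u_x = - 3 A^{2} e^{2 x} - 3 A B e^{x} \sin{\left(t \right)}
So the left-hand side equals
  - 5 A^{2} e^{2 x} - 5 A B e^{x} \sin{\left(t \right)}
This must equal f(x, t) identically; expanded, f = - 20 e^{2 x} - 10 e^{x} \sin{\left(t \right)}.
Matching coefficients of the independent functions:
  [e^{x} \sin{\left(t \right)}]:  - 5 A B = -10
  [e^{2 x}]:  - 5 A^{2} = -20
These equations allow (A, B) = (-2, -1) or (2, 1).
Impose the point condition(s):
  u(0, 0) = 2  ⟹  A = 2
Only A = 2, B = 1 satisfies everything.
Hence u(x, t) = 2 e^{x} + \sin{\left(t \right)}.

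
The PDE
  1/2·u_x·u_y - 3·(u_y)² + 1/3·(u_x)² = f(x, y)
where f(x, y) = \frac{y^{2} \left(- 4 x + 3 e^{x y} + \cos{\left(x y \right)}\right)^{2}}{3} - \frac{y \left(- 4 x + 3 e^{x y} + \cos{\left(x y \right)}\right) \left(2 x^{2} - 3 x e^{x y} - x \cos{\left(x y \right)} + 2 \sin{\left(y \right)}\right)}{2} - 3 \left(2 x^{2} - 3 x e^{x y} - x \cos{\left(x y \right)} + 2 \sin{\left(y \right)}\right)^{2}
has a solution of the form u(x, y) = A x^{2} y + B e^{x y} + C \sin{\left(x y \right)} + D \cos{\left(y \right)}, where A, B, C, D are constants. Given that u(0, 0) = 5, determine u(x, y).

Substitute the ansatz u = A x^{2} y + B e^{x y} + C \sin{\left(x y \right)} + D \cos{\left(y \right)} into the left-hand side.
Derivatives of the ansatz:
  u_x = 2 A x y + B y e^{x y} + C y \cos{\left(x y \right)}
  u_y = A x^{2} + B x e^{x y} + C x \cos{\left(x y \right)} - D \sin{\left(y \right)}
Term by term:
  1/2·u_x·u_y = A^{2} x^{3} y + \frac{3 A B x^{2} y e^{x y}}{2} + \frac{3 A C x^{2} y \cos{\left(x y \right)}}{2} - A D x y \sin{\left(y \right)} + \frac{B^{2} x y e^{2 x y}}{2} + B C x y e^{x y} \cos{\left(x y \right)} - \frac{B D y e^{x y} \sin{\left(y \right)}}{2} + \frac{C^{2} x y \cos^{2}{\left(x y \right)}}{2} - \frac{C D y \sin{\left(y \right)} \cos{\left(x y \right)}}{2}
  -3·(u_y)² = - 3 A^{2} x^{4} - 6 A B x^{3} e^{x y} - 6 A C x^{3} \cos{\left(x y \right)} + 6 A D x^{2} \sin{\left(y \right)} - 3 B^{2} x^{2} e^{2 x y} - 6 B C x^{2} e^{x y} \cos{\left(x y \right)} + 6 B D x e^{x y} \sin{\left(y \right)} - 3 C^{2} x^{2} \cos^{2}{\left(x y \right)} + 6 C D x \sin{\left(y \right)} \cos{\left(x y \right)} - 3 D^{2} \sin^{2}{\left(y \right)}
  1/3·(u_x)² = \frac{4 A^{2} x^{2} y^{2}}{3} + \frac{4 A B x y^{2} e^{x y}}{3} + \frac{4 A C x y^{2} \cos{\left(x y \right)}}{3} + \frac{B^{2} y^{2} e^{2 x y}}{3} + \frac{2 B C y^{2} e^{x y} \cos{\left(x y \right)}}{3} + \frac{C^{2} y^{2} \cos^{2}{\left(x y \right)}}{3}
Sum these and collect like terms in the independent variables.
This must equal f(x, y) identically; expanded, f = - 12 x^{4} + 4 x^{3} y + 36 x^{3} e^{x y} + 12 x^{3} \cos{\left(x y \right)} + \frac{16 x^{2} y^{2}}{3} - 9 x^{2} y e^{x y} - 3 x^{2} y \cos{\left(x y \right)} - 27 x^{2} e^{2 x y} - 18 x^{2} e^{x y} \cos{\left(x y \right)} - 24 x^{2} \sin{\left(y \right)} - 3 x^{2} \cos^{2}{\left(x y \right)} - 8 x y^{2} e^{x y} - \frac{8 x y^{2} \cos{\left(x y \right)}}{3} + \frac{9 x y e^{2 x y}}{2} + 3 x y e^{x y} \cos{\left(x y \right)} + 4 x y \sin{\left(y \right)} + \frac{x y \cos^{2}{\left(x y \right)}}{2} + 36 x e^{x y} \sin{\left(y \right)} + 12 x \sin{\left(y \right)} \cos{\left(x y \right)} + 3 y^{2} e^{2 x y} + 2 y^{2} e^{x y} \cos{\left(x y \right)} + \frac{y^{2} \cos^{2}{\left(x y \right)}}{3} - 3 y e^{x y} \sin{\left(y \right)} - y \sin{\left(y \right)} \cos{\left(x y \right)} - 12 \sin^{2}{\left(y \right)}.
Matching coefficients of the independent functions:
(each divided by its leading coefficient; functions giving the same equation are listed together)
  [x^{4}, x^{2} y^{2}, x^{3} y]:  A^{2} - 4 = 0
  [x^{2} e^{2 x y}, y^{2} e^{2 x y}, x y e^{2 x y}]:  B^{2} - 9 = 0
  [x^{2} \sin{\left(y \right)}, x y \sin{\left(y \right)}]:  A D + 4 = 0
  [x^{2} \cos^{2}{\left(x y \right)}, y^{2} \cos^{2}{\left(x y \right)}, x y \cos^{2}{\left(x y \right)}]:  C^{2} - 1 = 0
  [x^{3} e^{x y}, x y^{2} e^{x y}, x^{2} y e^{x y}]:  A B + 6 = 0
  [x^{3} \cos{\left(x y \right)}, x y^{2} \cos{\left(x y \right)}, x^{2} y \cos{\left(x y \right)}]:  A C + 2 = 0
  [x e^{x y} \sin{\left(y \right)}, y e^{x y} \sin{\left(y \right)}]:  B D - 6 = 0
  [x \sin{\left(y \right)} \cos{\left(x y \right)}, y \sin{\left(y \right)} \cos{\left(x y \right)}]:  C D - 2 = 0
  [x^{2} e^{x y} \cos{\left(x y \right)}, y^{2} e^{x y} \cos{\left(x y \right)}, x y e^{x y} \cos{\left(x y \right)}]:  B C - 3 = 0
  [\sin^{2}{\left(y \right)}]:  D^{2} - 4 = 0
These equations allow (A, B, C, D) = (-2, 3, 1, 2) or (2, -3, -1, -2).
Impose the point condition(s):
  u(0, 0) = 5  ⟹  B + D = 5
Only A = -2, B = 3, C = 1, D = 2 satisfies everything.
Hence u(x, y) = - 2 x^{2} y + 3 e^{x y} + \sin{\left(x y \right)} + 2 \cos{\left(y \right)}.

Answer: u(x, y) = - 2 x^{2} y + 3 e^{x y} + \sin{\left(x y \right)} + 2 \cos{\left(y \right)}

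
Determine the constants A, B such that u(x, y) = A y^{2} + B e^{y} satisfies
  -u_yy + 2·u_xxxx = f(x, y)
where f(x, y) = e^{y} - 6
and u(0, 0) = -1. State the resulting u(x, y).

Substitute the ansatz u = A y^{2} + B e^{y} into the left-hand side.
Derivatives of the ansatz:
  u_yy = 2 A + B e^{y}
  u_xxxx = 0
Term by term:
  -u_yy = - 2 A - B e^{y}
  2·u_xxxx = 0
So the left-hand side equals
  - 2 A - B e^{y}
This must equal f(x, y) = e^{y} - 6 identically.
Matching coefficients of the independent functions:
  [constant term]:  - 2 A = -6
  [e^{y}]:  - B = 1
Solving: A = 3, B = -1.
Check against the point condition:
  u(0, 0) = -1  ⟹  B = -1  ✓
Hence u(x, y) = 3 y^{2} - e^{y}.

Answer: u(x, y) = 3 y^{2} - e^{y}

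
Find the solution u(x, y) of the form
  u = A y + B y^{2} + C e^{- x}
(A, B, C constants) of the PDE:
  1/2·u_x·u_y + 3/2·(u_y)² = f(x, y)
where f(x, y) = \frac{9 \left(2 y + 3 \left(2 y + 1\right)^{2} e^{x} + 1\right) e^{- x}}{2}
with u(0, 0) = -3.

Substitute the ansatz u = A y + B y^{2} + C e^{- x} into the left-hand side.
Derivatives of the ansatz:
  u_x = - C e^{- x}
  u_y = A + 2 B y
Term by term:
  1/2·u_x·u_y = - \frac{A C e^{- x}}{2} - B C y e^{- x}
  3/2·(u_y)² = \frac{3 A^{2}}{2} + 6 A B y + 6 B^{2} y^{2}
So the left-hand side equals
  \frac{3 A^{2}}{2} + 6 A B y - \frac{A C e^{- x}}{2} + 6 B^{2} y^{2} - B C y e^{- x}
This must equal f(x, y) identically; expanded, f = 54 y^{2} + 54 y + 9 y e^{- x} + \frac{27}{2} + \frac{9 e^{- x}}{2}.
Matching coefficients of the independent functions:
  [constant term]:  \frac{3 A^{2}}{2} = \frac{27}{2}
  [y]:  6 A B = 54
  [y^{2}]:  6 B^{2} = 54
  [y e^{- x}]:  - B C = 9
  [e^{- x}]:  - \frac{A C}{2} = \frac{9}{2}
These equations allow (A, B, C) = (-3, -3, 3) or (3, 3, -3).
Impose the point condition(s):
  u(0, 0) = -3  ⟹  C = -3
Only A = 3, B = 3, C = -3 satisfies everything.
Hence u(x, y) = 3 y^{2} + 3 y - 3 e^{- x}.

Answer: u(x, y) = 3 y^{2} + 3 y - 3 e^{- x}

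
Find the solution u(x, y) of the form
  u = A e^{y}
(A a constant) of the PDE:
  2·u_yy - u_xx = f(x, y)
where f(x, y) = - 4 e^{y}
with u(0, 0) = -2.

Answer: u(x, y) = - 2 e^{y}

Derivation:
Substitute the ansatz u = A e^{y} into the left-hand side.
Derivatives of the ansatz:
  u_yy = A e^{y}
  u_xx = 0
Term by term:
  2·u_yy = 2 A e^{y}
  -u_xx = 0
So the left-hand side equals
  2 A e^{y}
This must equal f(x, y) = - 4 e^{y} identically.
Matching coefficients of the independent functions:
  [e^{y}]:  2 A = -4
Solving: A = -2.
Check against the point condition:
  u(0, 0) = -2  ⟹  A = -2  ✓
Hence u(x, y) = - 2 e^{y}.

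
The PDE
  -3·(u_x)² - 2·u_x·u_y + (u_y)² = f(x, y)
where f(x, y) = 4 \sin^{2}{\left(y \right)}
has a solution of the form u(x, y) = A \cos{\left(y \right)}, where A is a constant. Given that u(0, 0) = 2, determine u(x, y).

Substitute the ansatz u = A \cos{\left(y \right)} into the left-hand side.
Derivatives of the ansatz:
  u_x = 0
  u_y = - A \sin{\left(y \right)}
Term by term:
  -3·(u_x)² = 0
  -2·u_x·u_y = 0
  (u_y)² = A^{2} \sin^{2}{\left(y \right)}
So the left-hand side equals
  A^{2} \sin^{2}{\left(y \right)}
This must equal f(x, y) = 4 \sin^{2}{\left(y \right)} identically.
Matching coefficients of the independent functions:
  [\sin^{2}{\left(y \right)}]:  A^{2} = 4
These equations allow (A) = (-2) or (2).
Impose the point condition(s):
  u(0, 0) = 2  ⟹  A = 2
Only A = 2 satisfies everything.
Hence u(x, y) = 2 \cos{\left(y \right)}.

Answer: u(x, y) = 2 \cos{\left(y \right)}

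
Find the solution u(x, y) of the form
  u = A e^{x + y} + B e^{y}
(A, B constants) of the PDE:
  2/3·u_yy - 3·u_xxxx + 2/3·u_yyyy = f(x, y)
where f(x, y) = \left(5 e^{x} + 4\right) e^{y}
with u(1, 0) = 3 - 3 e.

Substitute the ansatz u = A e^{x + y} + B e^{y} into the left-hand side.
Derivatives of the ansatz:
  u_yy = A e^{x} e^{y} + B e^{y}
  u_xxxx = A e^{x} e^{y}
  u_yyyy = A e^{x} e^{y} + B e^{y}
Term by term:
  2/3·u_yy = \frac{2 A e^{x} e^{y}}{3} + \frac{2 B e^{y}}{3}
  -3·u_xxxx = - 3 A e^{x} e^{y}
  2/3·u_yyyy = \frac{2 A e^{x} e^{y}}{3} + \frac{2 B e^{y}}{3}
So the left-hand side equals
  - \frac{5 A e^{x} e^{y}}{3} + \frac{4 B e^{y}}{3}
This must equal f(x, y) identically; expanded, f = 5 e^{x} e^{y} + 4 e^{y}.
Matching coefficients of the independent functions:
  [e^{x} e^{y}]:  - \frac{5 A}{3} = 5
  [e^{y}]:  \frac{4 B}{3} = 4
Solving: A = -3, B = 3.
Check against the point condition:
  u(1, 0) = 3 - 3 e  ⟹  e A + B = 3 - 3 e  ✓
Hence u(x, y) = 3 e^{y} - 3 e^{x + y}.

Answer: u(x, y) = 3 e^{y} - 3 e^{x + y}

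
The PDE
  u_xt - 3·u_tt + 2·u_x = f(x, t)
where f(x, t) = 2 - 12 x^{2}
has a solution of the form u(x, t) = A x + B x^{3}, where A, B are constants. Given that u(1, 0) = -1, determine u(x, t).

Answer: u(x, t) = - 2 x^{3} + x

Derivation:
Substitute the ansatz u = A x + B x^{3} into the left-hand side.
Derivatives of the ansatz:
  u_xt = 0
  u_tt = 0
  u_x = A + 3 B x^{2}
Term by term:
  u_xt = 0
  -3·u_tt = 0
  2·u_x = 2 A + 6 B x^{2}
So the left-hand side equals
  2 A + 6 B x^{2}
This must equal f(x, t) = 2 - 12 x^{2} identically.
Matching coefficients of the independent functions:
  [constant term]:  2 A = 2
  [x^{2}]:  6 B = -12
Solving: A = 1, B = -2.
Check against the point condition:
  u(1, 0) = -1  ⟹  A + B = -1  ✓
Hence u(x, t) = - 2 x^{3} + x.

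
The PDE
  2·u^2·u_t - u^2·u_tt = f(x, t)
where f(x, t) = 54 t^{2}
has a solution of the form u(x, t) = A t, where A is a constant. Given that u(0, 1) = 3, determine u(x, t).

Answer: u(x, t) = 3 t

Derivation:
Substitute the ansatz u = A t into the left-hand side.
Derivatives of the ansatz:
  u_t = A
  u_tt = 0
Term by term:
  2·u^2·u_t = 2 A^{3} t^{2}
  -u^2·u_tt = 0
So the left-hand side equals
  2 A^{3} t^{2}
This must equal f(x, t) = 54 t^{2} identically.
Matching coefficients of the independent functions:
  [t^{2}]:  2 A^{3} = 54
Solving: A = 3.
Check against the point condition:
  u(0, 1) = 3  ⟹  A = 3  ✓
Hence u(x, t) = 3 t.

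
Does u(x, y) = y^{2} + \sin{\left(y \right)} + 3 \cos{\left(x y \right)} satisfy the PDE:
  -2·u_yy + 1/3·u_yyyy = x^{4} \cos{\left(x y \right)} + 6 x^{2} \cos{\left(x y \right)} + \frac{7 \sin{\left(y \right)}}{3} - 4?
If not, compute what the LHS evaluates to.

Evaluate each term of the left-hand side for u = y^{2} + \sin{\left(y \right)} + 3 \cos{\left(x y \right)}.
Derivatives:
  u_yy = - 3 x^{2} \cos{\left(x y \right)} - \sin{\left(y \right)} + 2
  u_yyyy = 3 x^{4} \cos{\left(x y \right)} + \sin{\left(y \right)}
Terms:
  -2·u_yy = 6 x^{2} \cos{\left(x y \right)} + 2 \sin{\left(y \right)} - 4
  1/3·u_yyyy = x^{4} \cos{\left(x y \right)} + \frac{\sin{\left(y \right)}}{3}
Sum: LHS = x^{4} \cos{\left(x y \right)} + 6 x^{2} \cos{\left(x y \right)} + \frac{7 \sin{\left(y \right)}}{3} - 4
This is exactly the given right-hand side, so u is a solution.

Answer: Yes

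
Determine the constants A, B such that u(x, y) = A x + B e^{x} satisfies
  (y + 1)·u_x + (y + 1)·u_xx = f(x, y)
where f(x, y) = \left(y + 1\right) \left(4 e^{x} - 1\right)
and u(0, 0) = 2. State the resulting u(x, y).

Substitute the ansatz u = A x + B e^{x} into the left-hand side.
Derivatives of the ansatz:
  u_x = A + B e^{x}
  u_xx = B e^{x}
Term by term:
  (y + 1)·u_x = A y + A + B y e^{x} + B e^{x}
  (y + 1)·u_xx = B y e^{x} + B e^{x}
So the left-hand side equals
  A y + A + 2 B y e^{x} + 2 B e^{x}
This must equal f(x, y) identically; expanded, f = 4 y e^{x} - y + 4 e^{x} - 1.
Matching coefficients of the independent functions:
  [constant term, y]:  A = -1
  [y e^{x}, e^{x}]:  2 B = 4
Solving: A = -1, B = 2.
Check against the point condition:
  u(0, 0) = 2  ⟹  B = 2  ✓
Hence u(x, y) = - x + 2 e^{x}.

Answer: u(x, y) = - x + 2 e^{x}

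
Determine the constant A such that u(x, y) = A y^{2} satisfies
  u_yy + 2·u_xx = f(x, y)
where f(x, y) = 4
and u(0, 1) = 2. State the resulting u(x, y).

Answer: u(x, y) = 2 y^{2}

Derivation:
Substitute the ansatz u = A y^{2} into the left-hand side.
Derivatives of the ansatz:
  u_yy = 2 A
  u_xx = 0
Term by term:
  u_yy = 2 A
  2·u_xx = 0
So the left-hand side equals
  2 A
This must equal f(x, y) = 4 identically.
Matching coefficients of the independent functions:
  [constant term]:  2 A = 4
Solving: A = 2.
Check against the point condition:
  u(0, 1) = 2  ⟹  A = 2  ✓
Hence u(x, y) = 2 y^{2}.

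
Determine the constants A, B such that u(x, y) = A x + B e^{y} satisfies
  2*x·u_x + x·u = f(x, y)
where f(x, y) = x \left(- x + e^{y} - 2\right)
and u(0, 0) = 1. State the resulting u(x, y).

Answer: u(x, y) = - x + e^{y}

Derivation:
Substitute the ansatz u = A x + B e^{y} into the left-hand side.
Derivatives of the ansatz:
  u_x = A
Term by term:
  2*x·u_x = 2 A x
  x·u = A x^{2} + B x e^{y}
So the left-hand side equals
  A x^{2} + 2 A x + B x e^{y}
This must equal f(x, y) identically; expanded, f = - x^{2} + x e^{y} - 2 x.
Matching coefficients of the independent functions:
  [x]:  2 A = -2
  [x^{2}]:  A = -1
  [x e^{y}]:  B = 1
Solving: A = -1, B = 1.
Check against the point condition:
  u(0, 0) = 1  ⟹  B = 1  ✓
Hence u(x, y) = - x + e^{y}.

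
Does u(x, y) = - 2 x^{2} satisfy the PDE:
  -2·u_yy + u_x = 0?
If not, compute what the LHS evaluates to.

Evaluate each term of the left-hand side for u = - 2 x^{2}.
Derivatives:
  u_yy = 0
  u_x = - 4 x
Terms:
  -2·u_yy = 0
  u_x = - 4 x
Sum: LHS = - 4 x
Given right-hand side: 0. Difference LHS − RHS = - 4 x ≠ 0, so u is not a solution.

Answer: No, the LHS evaluates to - 4 x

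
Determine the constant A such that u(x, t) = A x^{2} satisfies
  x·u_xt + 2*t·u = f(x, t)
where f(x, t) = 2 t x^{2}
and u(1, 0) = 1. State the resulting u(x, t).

Substitute the ansatz u = A x^{2} into the left-hand side.
Derivatives of the ansatz:
  u_xt = 0
Term by term:
  x·u_xt = 0
  2*t·u = 2 A t x^{2}
So the left-hand side equals
  2 A t x^{2}
This must equal f(x, t) = 2 t x^{2} identically.
Matching coefficients of the independent functions:
  [t x^{2}]:  2 A = 2
Solving: A = 1.
Check against the point condition:
  u(1, 0) = 1  ⟹  A = 1  ✓
Hence u(x, t) = x^{2}.

Answer: u(x, t) = x^{2}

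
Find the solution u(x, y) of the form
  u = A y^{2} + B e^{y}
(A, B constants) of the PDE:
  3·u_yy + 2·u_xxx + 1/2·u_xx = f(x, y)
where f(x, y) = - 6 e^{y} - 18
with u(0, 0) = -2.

Substitute the ansatz u = A y^{2} + B e^{y} into the left-hand side.
Derivatives of the ansatz:
  u_yy = 2 A + B e^{y}
  u_xxx = 0
  u_xx = 0
Term by term:
  3·u_yy = 6 A + 3 B e^{y}
  2·u_xxx = 0
  1/2·u_xx = 0
So the left-hand side equals
  6 A + 3 B e^{y}
This must equal f(x, y) = - 6 e^{y} - 18 identically.
Matching coefficients of the independent functions:
  [constant term]:  6 A = -18
  [e^{y}]:  3 B = -6
Solving: A = -3, B = -2.
Check against the point condition:
  u(0, 0) = -2  ⟹  B = -2  ✓
Hence u(x, y) = - 3 y^{2} - 2 e^{y}.

Answer: u(x, y) = - 3 y^{2} - 2 e^{y}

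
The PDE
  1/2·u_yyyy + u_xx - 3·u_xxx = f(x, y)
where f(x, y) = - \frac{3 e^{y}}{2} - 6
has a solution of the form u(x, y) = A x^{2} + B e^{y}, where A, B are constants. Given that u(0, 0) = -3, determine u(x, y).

Answer: u(x, y) = - 3 x^{2} - 3 e^{y}

Derivation:
Substitute the ansatz u = A x^{2} + B e^{y} into the left-hand side.
Derivatives of the ansatz:
  u_yyyy = B e^{y}
  u_xx = 2 A
  u_xxx = 0
Term by term:
  1/2·u_yyyy = \frac{B e^{y}}{2}
  u_xx = 2 A
  -3·u_xxx = 0
So the left-hand side equals
  2 A + \frac{B e^{y}}{2}
This must equal f(x, y) = - \frac{3 e^{y}}{2} - 6 identically.
Matching coefficients of the independent functions:
  [constant term]:  2 A = -6
  [e^{y}]:  \frac{B}{2} = - \frac{3}{2}
Solving: A = -3, B = -3.
Check against the point condition:
  u(0, 0) = -3  ⟹  B = -3  ✓
Hence u(x, y) = - 3 x^{2} - 3 e^{y}.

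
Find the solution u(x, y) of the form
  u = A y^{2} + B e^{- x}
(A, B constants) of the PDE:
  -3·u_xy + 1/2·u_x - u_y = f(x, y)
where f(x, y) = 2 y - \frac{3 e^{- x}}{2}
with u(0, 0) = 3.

Answer: u(x, y) = - y^{2} + 3 e^{- x}

Derivation:
Substitute the ansatz u = A y^{2} + B e^{- x} into the left-hand side.
Derivatives of the ansatz:
  u_xy = 0
  u_x = - B e^{- x}
  u_y = 2 A y
Term by term:
  -3·u_xy = 0
  1/2·u_x = - \frac{B e^{- x}}{2}
  -u_y = - 2 A y
So the left-hand side equals
  - 2 A y - \frac{B e^{- x}}{2}
This must equal f(x, y) = 2 y - \frac{3 e^{- x}}{2} identically.
Matching coefficients of the independent functions:
  [y]:  - 2 A = 2
  [e^{- x}]:  - \frac{B}{2} = - \frac{3}{2}
Solving: A = -1, B = 3.
Check against the point condition:
  u(0, 0) = 3  ⟹  B = 3  ✓
Hence u(x, y) = - y^{2} + 3 e^{- x}.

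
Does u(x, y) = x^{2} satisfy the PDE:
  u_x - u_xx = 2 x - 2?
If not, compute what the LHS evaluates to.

Evaluate each term of the left-hand side for u = x^{2}.
Derivatives:
  u_x = 2 x
  u_xx = 2
Terms:
  u_x = 2 x
  -u_xx = -2
Sum: LHS = 2 x - 2
This is exactly the given right-hand side, so u is a solution.

Answer: Yes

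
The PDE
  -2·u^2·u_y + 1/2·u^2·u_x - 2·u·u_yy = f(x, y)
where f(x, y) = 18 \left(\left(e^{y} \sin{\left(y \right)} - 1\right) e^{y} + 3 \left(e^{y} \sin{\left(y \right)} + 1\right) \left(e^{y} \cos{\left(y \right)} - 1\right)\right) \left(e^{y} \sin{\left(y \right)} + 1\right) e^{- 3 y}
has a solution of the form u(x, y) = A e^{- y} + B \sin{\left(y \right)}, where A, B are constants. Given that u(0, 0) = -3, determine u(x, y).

Substitute the ansatz u = A e^{- y} + B \sin{\left(y \right)} into the left-hand side.
Derivatives of the ansatz:
  u_y = - A e^{- y} + B \cos{\left(y \right)}
  u_x = 0
  u_yy = A e^{- y} - B \sin{\left(y \right)}
Term by term:
  -2·u^2·u_y = 2 A^{3} e^{- 3 y} + 4 A^{2} B e^{- 2 y} \sin{\left(y \right)} - 2 A^{2} B e^{- 2 y} \cos{\left(y \right)} + 2 A B^{2} e^{- y} \sin^{2}{\left(y \right)} - 4 A B^{2} e^{- y} \sin{\left(y \right)} \cos{\left(y \right)} - 2 B^{3} \sin^{2}{\left(y \right)} \cos{\left(y \right)}
  1/2·u^2·u_x = 0
  -2·u·u_yy = - 2 A^{2} e^{- 2 y} + 2 B^{2} \sin^{2}{\left(y \right)}
So the left-hand side equals
  2 A^{3} e^{- 3 y} + 4 A^{2} B e^{- 2 y} \sin{\left(y \right)} - 2 A^{2} B e^{- 2 y} \cos{\left(y \right)} - 2 A^{2} e^{- 2 y} + 2 A B^{2} e^{- y} \sin^{2}{\left(y \right)} - 4 A B^{2} e^{- y} \sin{\left(y \right)} \cos{\left(y \right)} - 2 B^{3} \sin^{2}{\left(y \right)} \cos{\left(y \right)} + 2 B^{2} \sin^{2}{\left(y \right)}
This must equal f(x, y) identically; expanded, f = 54 \sin^{2}{\left(y \right)} \cos{\left(y \right)} + 18 \sin^{2}{\left(y \right)} - 54 e^{- y} \sin^{2}{\left(y \right)} + 108 e^{- y} \sin{\left(y \right)} \cos{\left(y \right)} - 108 e^{- 2 y} \sin{\left(y \right)} + 54 e^{- 2 y} \cos{\left(y \right)} - 18 e^{- 2 y} - 54 e^{- 3 y}.
Matching coefficients of the independent functions:
  [e^{- 2 y} \sin{\left(y \right)}]:  4 A^{2} B = -108
  [e^{- 2 y} \cos{\left(y \right)}]:  - 2 A^{2} B = 54
  [e^{- y} \sin^{2}{\left(y \right)}]:  2 A B^{2} = -54
  [\sin^{2}{\left(y \right)} \cos{\left(y \right)}]:  - 2 B^{3} = 54
  [e^{- y} \sin{\left(y \right)} \cos{\left(y \right)}]:  - 4 A B^{2} = 108
  [e^{- 3 y}]:  2 A^{3} = -54
  [e^{- 2 y}]:  - 2 A^{2} = -18
  [\sin^{2}{\left(y \right)}]:  2 B^{2} = 18
Solving: A = -3, B = -3.
Check against the point condition:
  u(0, 0) = -3  ⟹  A = -3  ✓
Hence u(x, y) = - 3 \sin{\left(y \right)} - 3 e^{- y}.

Answer: u(x, y) = - 3 \sin{\left(y \right)} - 3 e^{- y}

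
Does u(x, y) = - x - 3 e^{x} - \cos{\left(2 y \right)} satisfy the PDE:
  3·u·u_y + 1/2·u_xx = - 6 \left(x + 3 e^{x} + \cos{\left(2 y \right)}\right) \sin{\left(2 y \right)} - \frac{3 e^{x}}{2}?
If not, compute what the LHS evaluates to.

Answer: Yes

Derivation:
Evaluate each term of the left-hand side for u = - x - 3 e^{x} - \cos{\left(2 y \right)}.
Derivatives:
  u_y = 2 \sin{\left(2 y \right)}
  u_xx = - 3 e^{x}
Terms:
  3·u·u_y = - 6 \left(x + 3 e^{x} + \cos{\left(2 y \right)}\right) \sin{\left(2 y \right)}
  1/2·u_xx = - \frac{3 e^{x}}{2}
Sum: LHS = - 6 \left(x + 3 e^{x} + \cos{\left(2 y \right)}\right) \sin{\left(2 y \right)} - \frac{3 e^{x}}{2}
This is exactly the given right-hand side, so u is a solution.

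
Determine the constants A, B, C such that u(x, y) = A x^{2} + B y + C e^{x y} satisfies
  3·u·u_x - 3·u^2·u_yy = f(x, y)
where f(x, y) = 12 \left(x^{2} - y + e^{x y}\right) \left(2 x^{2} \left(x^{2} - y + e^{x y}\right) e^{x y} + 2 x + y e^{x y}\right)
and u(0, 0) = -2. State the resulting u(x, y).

Substitute the ansatz u = A x^{2} + B y + C e^{x y} into the left-hand side.
Derivatives of the ansatz:
  u_x = 2 A x + C y e^{x y}
  u_yy = C x^{2} e^{x y}
Term by term:
  3·u·u_x = 6 A^{2} x^{3} + 6 A B x y + 3 A C x^{2} y e^{x y} + 6 A C x e^{x y} + 3 B C y^{2} e^{x y} + 3 C^{2} y e^{2 x y}
  -3·u^2·u_yy = - 3 A^{2} C x^{6} e^{x y} - 6 A B C x^{4} y e^{x y} - 6 A C^{2} x^{4} e^{2 x y} - 3 B^{2} C x^{2} y^{2} e^{x y} - 6 B C^{2} x^{2} y e^{2 x y} - 3 C^{3} x^{2} e^{3 x y}
So the left-hand side equals
  - 3 A^{2} C x^{6} e^{x y} + 6 A^{2} x^{3} - 6 A B C x^{4} y e^{x y} + 6 A B x y - 6 A C^{2} x^{4} e^{2 x y} + 3 A C x^{2} y e^{x y} + 6 A C x e^{x y} - 3 B^{2} C x^{2} y^{2} e^{x y} - 6 B C^{2} x^{2} y e^{2 x y} + 3 B C y^{2} e^{x y} - 3 C^{3} x^{2} e^{3 x y} + 3 C^{2} y e^{2 x y}
This must equal f(x, y) identically; expanded, f = 24 x^{6} e^{x y} - 48 x^{4} y e^{x y} + 48 x^{4} e^{2 x y} + 24 x^{3} + 24 x^{2} y^{2} e^{x y} - 48 x^{2} y e^{2 x y} + 12 x^{2} y e^{x y} + 24 x^{2} e^{3 x y} - 24 x y + 24 x e^{x y} - 12 y^{2} e^{x y} + 12 y e^{2 x y}.
Matching coefficients of the independent functions:
  [x^{3}]:  6 A^{2} = 24
  [x y]:  6 A B = -24
  [x e^{x y}]:  6 A C = 24
  [x^{2} e^{3 x y}]:  - 3 C^{3} = 24
  [x^{4} e^{2 x y}]:  - 6 A C^{2} = 48
  [x^{6} e^{x y}]:  - 3 A^{2} C = 24
  [y e^{2 x y}]:  3 C^{2} = 12
  [y^{2} e^{x y}]:  3 B C = -12
  [x^{2} y e^{x y}]:  3 A C = 12
  [x^{2} y e^{2 x y}]:  - 6 B C^{2} = -48
  [x^{2} y^{2} e^{x y}]:  - 3 B^{2} C = 24
  [x^{4} y e^{x y}]:  - 6 A B C = -48
Solving: A = -2, B = 2, C = -2.
Check against the point condition:
  u(0, 0) = -2  ⟹  C = -2  ✓
Hence u(x, y) = - 2 x^{2} + 2 y - 2 e^{x y}.

Answer: u(x, y) = - 2 x^{2} + 2 y - 2 e^{x y}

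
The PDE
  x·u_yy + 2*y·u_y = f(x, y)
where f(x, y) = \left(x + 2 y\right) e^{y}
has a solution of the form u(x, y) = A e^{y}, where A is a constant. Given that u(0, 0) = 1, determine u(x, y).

Substitute the ansatz u = A e^{y} into the left-hand side.
Derivatives of the ansatz:
  u_yy = A e^{y}
  u_y = A e^{y}
Term by term:
  x·u_yy = A x e^{y}
  2*y·u_y = 2 A y e^{y}
So the left-hand side equals
  A x e^{y} + 2 A y e^{y}
This must equal f(x, y) identically; expanded, f = x e^{y} + 2 y e^{y}.
Matching coefficients of the independent functions:
  [x e^{y}]:  A = 1
  [y e^{y}]:  2 A = 2
Solving: A = 1.
Check against the point condition:
  u(0, 0) = 1  ⟹  A = 1  ✓
Hence u(x, y) = e^{y}.

Answer: u(x, y) = e^{y}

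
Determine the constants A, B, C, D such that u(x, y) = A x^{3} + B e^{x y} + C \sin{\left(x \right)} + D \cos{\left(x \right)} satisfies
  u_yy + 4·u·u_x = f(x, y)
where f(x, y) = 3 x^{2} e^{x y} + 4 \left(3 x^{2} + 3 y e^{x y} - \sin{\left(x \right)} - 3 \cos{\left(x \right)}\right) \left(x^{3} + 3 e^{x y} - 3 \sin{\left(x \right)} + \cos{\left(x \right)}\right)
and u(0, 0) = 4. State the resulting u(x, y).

Substitute the ansatz u = A x^{3} + B e^{x y} + C \sin{\left(x \right)} + D \cos{\left(x \right)} into the left-hand side.
Derivatives of the ansatz:
  u_yy = B x^{2} e^{x y}
  u_x = 3 A x^{2} + B y e^{x y} + C \cos{\left(x \right)} - D \sin{\left(x \right)}
Term by term:
  u_yy = B x^{2} e^{x y}
  4·u·u_x = 12 A^{2} x^{5} + 4 A B x^{3} y e^{x y} + 12 A B x^{2} e^{x y} + 4 A C x^{3} \cos{\left(x \right)} + 12 A C x^{2} \sin{\left(x \right)} - 4 A D x^{3} \sin{\left(x \right)} + 12 A D x^{2} \cos{\left(x \right)} + 4 B^{2} y e^{2 x y} + 4 B C y e^{x y} \sin{\left(x \right)} + 4 B C e^{x y} \cos{\left(x \right)} + 4 B D y e^{x y} \cos{\left(x \right)} - 4 B D e^{x y} \sin{\left(x \right)} + 4 C^{2} \sin{\left(x \right)} \cos{\left(x \right)} - 4 C D \sin^{2}{\left(x \right)} + 4 C D \cos^{2}{\left(x \right)} - 4 D^{2} \sin{\left(x \right)} \cos{\left(x \right)}
So the left-hand side equals
  12 A^{2} x^{5} + 4 A B x^{3} y e^{x y} + 12 A B x^{2} e^{x y} + 4 A C x^{3} \cos{\left(x \right)} + 12 A C x^{2} \sin{\left(x \right)} - 4 A D x^{3} \sin{\left(x \right)} + 12 A D x^{2} \cos{\left(x \right)} + 4 B^{2} y e^{2 x y} + 4 B C y e^{x y} \sin{\left(x \right)} + 4 B C e^{x y} \cos{\left(x \right)} + 4 B D y e^{x y} \cos{\left(x \right)} - 4 B D e^{x y} \sin{\left(x \right)} + B x^{2} e^{x y} + 4 C^{2} \sin{\left(x \right)} \cos{\left(x \right)} - 4 C D \sin^{2}{\left(x \right)} + 4 C D \cos^{2}{\left(x \right)} - 4 D^{2} \sin{\left(x \right)} \cos{\left(x \right)}
This must equal f(x, y) identically; expanded, f = 12 x^{5} + 12 x^{3} y e^{x y} - 4 x^{3} \sin{\left(x \right)} - 12 x^{3} \cos{\left(x \right)} + 39 x^{2} e^{x y} - 36 x^{2} \sin{\left(x \right)} + 12 x^{2} \cos{\left(x \right)} + 36 y e^{2 x y} - 36 y e^{x y} \sin{\left(x \right)} + 12 y e^{x y} \cos{\left(x \right)} - 12 e^{x y} \sin{\left(x \right)} - 36 e^{x y} \cos{\left(x \right)} + 12 \sin^{2}{\left(x \right)} + 32 \sin{\left(x \right)} \cos{\left(x \right)} - 12 \cos^{2}{\left(x \right)}.
Matching coefficients of the independent functions:
(each divided by its leading coefficient; functions giving the same equation are listed together)
  [x^{5}]:  A^{2} - 1 = 0
  [x^{2} e^{x y}]:  A B + \frac{B}{12} - \frac{13}{4} = 0
  [x^{2} \sin{\left(x \right)}, x^{3} \cos{\left(x \right)}]:  A C + 3 = 0
  [x^{2} \cos{\left(x \right)}, x^{3} \sin{\left(x \right)}]:  A D - 1 = 0
  [y e^{2 x y}]:  B^{2} - 9 = 0
  [e^{x y} \sin{\left(x \right)}, y e^{x y} \cos{\left(x \right)}]:  B D - 3 = 0
  [e^{x y} \cos{\left(x \right)}, y e^{x y} \sin{\left(x \right)}]:  B C + 9 = 0
  [\sin{\left(x \right)} \cos{\left(x \right)}]:  C^{2} - D^{2} - 8 = 0
  [x^{3} y e^{x y}]:  A B - 3 = 0
  [\sin^{2}{\left(x \right)}, \cos^{2}{\left(x \right)}]:  C D + 3 = 0
Solving: A = 1, B = 3, C = -3, D = 1.
Check against the point condition:
  u(0, 0) = 4  ⟹  B + D = 4  ✓
Hence u(x, y) = x^{3} + 3 e^{x y} - 3 \sin{\left(x \right)} + \cos{\left(x \right)}.

Answer: u(x, y) = x^{3} + 3 e^{x y} - 3 \sin{\left(x \right)} + \cos{\left(x \right)}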